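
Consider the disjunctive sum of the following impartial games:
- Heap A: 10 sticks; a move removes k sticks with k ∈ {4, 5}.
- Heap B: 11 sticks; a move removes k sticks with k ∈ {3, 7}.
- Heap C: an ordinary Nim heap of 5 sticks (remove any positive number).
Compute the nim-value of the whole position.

Grundy values for heap A (subtraction set {4, 5}):
k:     0  1  2  3  4  5  6  7  8  9 10
g(k):  0  0  0  0  1  1  1  1  2  0  0
So g(10) = 0.
Grundy values for heap B (subtraction set {3, 7}):
k:     0  1  2  3  4  5  6  7  8  9 10 11
g(k):  0  0  0  1  1  1  0  2  2  1  0  0
So g(11) = 0.
Heap C is a plain Nim heap of size 5, so its Grundy value is 5.
By the Sprague-Grundy theorem, the Grundy value of a sum of independent games is the XOR of the component values.
Combined value = 0 XOR 0 XOR 5 = 5.

5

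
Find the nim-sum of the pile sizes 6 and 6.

0

Nim-sum: 6 ⊕ 6 = 0.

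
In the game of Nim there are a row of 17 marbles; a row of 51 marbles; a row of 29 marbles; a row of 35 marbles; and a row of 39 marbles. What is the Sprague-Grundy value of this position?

In binary:
  010001  (17)
  110011  (51)
  011101  (29)
  100011  (35)
  100111  (39)
  ------
  111011  (59)

59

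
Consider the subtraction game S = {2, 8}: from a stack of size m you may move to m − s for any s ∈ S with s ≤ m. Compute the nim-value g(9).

Grundy values for subtraction set {2, 8}:
k:     0  1  2  3  4  5  6  7  8  9
g(k):  0  0  1  1  0  0  1  1  2  2
So g(9) = 2.

2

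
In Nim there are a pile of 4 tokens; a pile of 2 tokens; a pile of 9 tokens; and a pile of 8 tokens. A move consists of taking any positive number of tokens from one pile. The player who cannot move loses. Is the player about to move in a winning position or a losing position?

Winning position

Bitwise XOR of the heap sizes:
  0100  (4)
  0010  (2)
  1001  (9)
  1000  (8)
  ----
  0111  (7)
The nim-sum is 7 ≠ 0, so this is an N-position: the player to move can win.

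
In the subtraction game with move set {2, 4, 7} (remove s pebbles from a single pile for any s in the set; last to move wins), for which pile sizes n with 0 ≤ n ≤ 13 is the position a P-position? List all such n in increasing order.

0, 1, 6, 9, 12

Grundy values for subtraction set {2, 4, 7}:
k:     0  1  2  3  4  5  6  7  8  9 10 11 12 13
g(k):  0  0  1  1  2  2  0  3  1  0  2  1  0  2
The P-positions (g = 0) in 0..13 are 0, 1, 6, 9, 12.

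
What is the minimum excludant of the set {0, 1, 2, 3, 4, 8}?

5

The values 0, 1, 2, 3, 4 are all present; 5 is the first non-negative integer missing from the set.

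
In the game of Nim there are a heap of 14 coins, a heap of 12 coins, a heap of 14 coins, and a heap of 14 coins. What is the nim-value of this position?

Compute the nim-sum pairwise:
14 ⊕ 12 = 2
2 ⊕ 14 = 12
12 ⊕ 14 = 2

2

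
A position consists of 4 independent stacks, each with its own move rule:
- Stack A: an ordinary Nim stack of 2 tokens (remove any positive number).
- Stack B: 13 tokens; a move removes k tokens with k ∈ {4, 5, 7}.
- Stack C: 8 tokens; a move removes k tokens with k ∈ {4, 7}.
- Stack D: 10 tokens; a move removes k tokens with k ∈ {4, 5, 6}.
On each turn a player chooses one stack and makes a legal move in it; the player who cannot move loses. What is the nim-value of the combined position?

Stack A is a plain Nim stack of size 2, so its Grundy value is 2.
For stack B, compute g(0), g(1), … with moves {4, 5, 7}:
g(0) = mex{} = 0
g(1) = mex{} = 0
g(2) = mex{} = 0
g(3) = mex{} = 0
g(4) = mex{0} = 1
g(5) = mex{0} = 1
g(6) = mex{0} = 1
g(7) = mex{0} = 1
g(8) = mex{0,1} = 2
g(9) = mex{0,1} = 2
g(10) = mex{0,1} = 2
g(11) = mex{1} = 0
g(12) = mex{1,2} = 0
g(13) = mex{1,2} = 0
So g(13) = 0.
For stack C, compute g(0), g(1), … with moves {4, 7}:
g(0) = mex{} = 0
g(1) = mex{} = 0
g(2) = mex{} = 0
g(3) = mex{} = 0
g(4) = mex{0} = 1
g(5) = mex{0} = 1
g(6) = mex{0} = 1
g(7) = mex{0} = 1
g(8) = mex{0,1} = 2
So g(8) = 2.
Grundy values for stack D (subtraction set {4, 5, 6}):
k:     0  1  2  3  4  5  6  7  8  9 10
g(k):  0  0  0  0  1  1  1  1  2  2  0
So g(10) = 0.
By the Sprague-Grundy theorem, the Grundy value of a sum of independent games is the XOR of the component values.
Combined value = 2 XOR 0 XOR 2 XOR 0 = 0.

0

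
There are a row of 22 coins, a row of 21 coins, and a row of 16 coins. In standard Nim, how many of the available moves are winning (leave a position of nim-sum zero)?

3

In binary:
  10110  (22)
  10101  (21)
  10000  (16)
  -----
  10011  (19)
The overall nim-sum is X = 19. A row of size p has a winning move iff p XOR X < p (reduce it to p XOR X).
  22: 22 XOR 19 = 5 < 22 — winning move (to 5).
  21: 21 XOR 19 = 6 < 21 — winning move (to 6).
  16: 16 XOR 19 = 3 < 16 — winning move (to 3).
That gives 3 winning moves.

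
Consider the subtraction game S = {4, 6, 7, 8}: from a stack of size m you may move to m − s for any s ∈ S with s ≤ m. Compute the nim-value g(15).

Grundy values for subtraction set {4, 6, 7, 8}:
k:     0  1  2  3  4  5  6  7  8  9 10 11 12 13 14 15
g(k):  0  0  0  0  1  1  1  1  2  2  2  2  0  0  0  0
So g(15) = 0.

0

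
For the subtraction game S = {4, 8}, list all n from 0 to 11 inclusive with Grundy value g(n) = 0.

0, 1, 2, 3

Compute g(0), g(1), … for moves {4, 8}:
k:     0  1  2  3  4  5  6  7  8  9 10 11
g(k):  0  0  0  0  1  1  1  1  2  2  2  2
The P-positions (g = 0) in 0..11 are 0, 1, 2, 3.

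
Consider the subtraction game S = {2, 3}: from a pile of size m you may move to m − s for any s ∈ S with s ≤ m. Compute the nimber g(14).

2

Build the Grundy sequence with g(k) = mex{g(k−s) : s ∈ {2, 3}, s ≤ k}:
g(0) = mex{} = 0
g(1) = mex{} = 0
g(2) = mex{0} = 1
g(3) = mex{0} = 1
g(4) = mex{0,1} = 2
g(5) = mex{1} = 0
g(6) = mex{1,2} = 0
g(7) = mex{0,2} = 1
g(8) = mex{0} = 1
g(9) = mex{0,1} = 2
g(10) = mex{1} = 0
g(11) = mex{1,2} = 0
g(12) = mex{0,2} = 1
g(13) = mex{0} = 1
g(14) = mex{0,1} = 2
So g(14) = 2.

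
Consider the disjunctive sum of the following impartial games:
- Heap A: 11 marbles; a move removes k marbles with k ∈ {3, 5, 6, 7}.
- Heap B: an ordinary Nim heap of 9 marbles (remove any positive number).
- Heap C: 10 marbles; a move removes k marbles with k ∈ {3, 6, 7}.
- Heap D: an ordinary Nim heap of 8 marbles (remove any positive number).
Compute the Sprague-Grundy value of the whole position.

1

Grundy values for heap A (subtraction set {3, 5, 6, 7}):
k:     0  1  2  3  4  5  6  7  8  9 10 11
g(k):  0  0  0  1  1  1  2  2  2  3  0  0
So g(11) = 0.
Heap B is a plain Nim heap of size 9, so its Grundy value is 9.
For heap C, compute g(0), g(1), … with moves {3, 6, 7}:
k:     0  1  2  3  4  5  6  7  8  9 10
g(k):  0  0  0  1  1  1  2  2  2  3  0
So g(10) = 0.
Heap D is a plain Nim heap of size 8, so its Grundy value is 8.
By the Sprague-Grundy theorem, the Grundy value of a sum of independent games is the XOR of the component values.
Combined value = 0 ⊕ 9 ⊕ 0 ⊕ 8 = 1.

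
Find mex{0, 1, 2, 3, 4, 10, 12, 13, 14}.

The values 0, 1, 2, 3, 4 are all present; 5 is the first non-negative integer missing from the set.

5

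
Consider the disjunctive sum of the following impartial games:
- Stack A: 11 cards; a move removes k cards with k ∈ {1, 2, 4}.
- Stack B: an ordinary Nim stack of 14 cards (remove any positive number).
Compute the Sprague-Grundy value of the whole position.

Grundy values for stack A (subtraction set {1, 2, 4}):
g(0) = mex{} = 0
g(1) = mex{0} = 1
g(2) = mex{0,1} = 2
g(3) = mex{1,2} = 0
g(4) = mex{0,2} = 1
g(5) = mex{0,1} = 2
g(6) = mex{1,2} = 0
g(7) = mex{0,2} = 1
g(8) = mex{0,1} = 2
g(9) = mex{1,2} = 0
g(10) = mex{0,2} = 1
g(11) = mex{0,1} = 2
So g(11) = 2.
Stack B is a plain Nim stack of size 14, so its Grundy value is 14.
The value of a disjunctive sum is the nim-sum of the parts.
Combined value = 2 ⊕ 14 = 12.

12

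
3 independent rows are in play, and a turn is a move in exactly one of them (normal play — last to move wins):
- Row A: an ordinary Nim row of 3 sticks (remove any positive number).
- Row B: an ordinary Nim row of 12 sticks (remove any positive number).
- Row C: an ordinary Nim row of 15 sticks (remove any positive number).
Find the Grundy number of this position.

Row A is a plain Nim row of size 3, so its Grundy value is 3.
Row B is a plain Nim row of size 12, so its Grundy value is 12.
Row C is a plain Nim row of size 15, so its Grundy value is 15.
By the Sprague-Grundy theorem, the Grundy value of a sum of independent games is the XOR of the component values.
Combined value = 3 XOR 12 XOR 15 = 0.

0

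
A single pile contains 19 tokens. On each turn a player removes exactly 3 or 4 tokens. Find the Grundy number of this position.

1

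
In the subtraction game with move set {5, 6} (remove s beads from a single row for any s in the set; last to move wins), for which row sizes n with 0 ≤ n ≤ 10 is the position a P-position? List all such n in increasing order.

0, 1, 2, 3, 4

Grundy values for subtraction set {5, 6}:
g(0) = mex{} = 0
g(1) = mex{} = 0
g(2) = mex{} = 0
g(3) = mex{} = 0
g(4) = mex{} = 0
g(5) = mex{0} = 1
g(6) = mex{0} = 1
g(7) = mex{0} = 1
g(8) = mex{0} = 1
g(9) = mex{0} = 1
g(10) = mex{0,1} = 2
The P-positions (g = 0) in 0..10 are 0, 1, 2, 3, 4.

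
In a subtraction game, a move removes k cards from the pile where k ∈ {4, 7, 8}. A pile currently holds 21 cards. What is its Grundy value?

2

Build the Grundy sequence with g(k) = mex{g(k−s) : s ∈ {4, 7, 8}, s ≤ k}:
k:     0  1  2  3  4  5  6  7  8  9 10 11 12 13 14 15 16 17 18 19 20 21
g(k):  0  0  0  0  1  1  1  1  2  2  2  2  0  0  0  0  1  1  1  1  2  2
So g(21) = 2.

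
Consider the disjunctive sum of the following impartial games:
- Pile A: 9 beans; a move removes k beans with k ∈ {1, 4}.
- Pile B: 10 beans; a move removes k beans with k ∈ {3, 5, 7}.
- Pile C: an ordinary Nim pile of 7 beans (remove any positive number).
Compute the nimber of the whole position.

5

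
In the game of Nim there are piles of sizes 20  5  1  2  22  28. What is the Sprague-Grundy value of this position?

Nim-sum: 20 XOR 5 XOR 1 XOR 2 XOR 22 XOR 28 = 24.

24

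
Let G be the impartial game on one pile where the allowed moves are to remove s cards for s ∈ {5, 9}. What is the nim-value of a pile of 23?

Compute g(0), g(1), … for moves {5, 9}:
k:     0  1  2  3  4  5  6  7  8  9 10 11 12 13 14 15 16 17 18 19 20 21 22 23
g(k):  0  0  0  0  0  1  1  1  1  1  2  2  2  2  0  0  0  0  0  1  1  1  1  1
So g(23) = 1.

1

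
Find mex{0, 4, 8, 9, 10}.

1

0 is in the set but 1 is not, so the mex is 1.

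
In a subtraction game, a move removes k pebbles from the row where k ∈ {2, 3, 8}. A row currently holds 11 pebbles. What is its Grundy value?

0

Compute g(0), g(1), … for moves {2, 3, 8}:
k:     0  1  2  3  4  5  6  7  8  9 10 11
g(k):  0  0  1  1  2  0  0  1  1  2  0  0
So g(11) = 0.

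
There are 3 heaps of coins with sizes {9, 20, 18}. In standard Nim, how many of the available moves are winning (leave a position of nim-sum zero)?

Write each in binary and XOR column by column:
  01001  (9)
  10100  (20)
  10010  (18)
  -----
  01111  (15)
The overall nim-sum is X = 15. A heap of size p has a winning move iff p XOR X < p (reduce it to p XOR X).
  9: 9 XOR 15 = 6 < 9 — winning move (to 6).
  20: 20 XOR 15 = 27 ≥ 20 — no move.
  18: 18 XOR 15 = 29 ≥ 18 — no move.
That gives 1 winning move.

1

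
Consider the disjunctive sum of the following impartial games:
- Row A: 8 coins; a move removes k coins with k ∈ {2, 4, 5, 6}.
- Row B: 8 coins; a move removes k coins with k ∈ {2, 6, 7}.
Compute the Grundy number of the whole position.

Grundy values for row A (subtraction set {2, 4, 5, 6}):
k:     0  1  2  3  4  5  6  7  8
g(k):  0  0  1  1  2  2  3  3  0
So g(8) = 0.
Grundy values for row B (subtraction set {2, 6, 7}):
g(0) = mex{} = 0
g(1) = mex{} = 0
g(2) = mex{0} = 1
g(3) = mex{0} = 1
g(4) = mex{1} = 0
g(5) = mex{1} = 0
g(6) = mex{0} = 1
g(7) = mex{0} = 1
g(8) = mex{0,1} = 2
So g(8) = 2.
By the Sprague-Grundy theorem, the Grundy value of a sum of independent games is the XOR of the component values.
Combined value = 0 XOR 2 = 2.

2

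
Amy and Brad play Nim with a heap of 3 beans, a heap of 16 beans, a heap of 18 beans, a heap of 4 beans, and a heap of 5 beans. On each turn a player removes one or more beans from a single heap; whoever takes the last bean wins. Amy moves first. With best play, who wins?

Brad wins

Write each in binary and XOR column by column:
  00011  (3)
  10000  (16)
  10010  (18)
  00100  (4)
  00101  (5)
  -----
  00000  (0)
The nim-sum is 0, so this is a P-position: the player to move is in a losing position under optimal play; Amy is about to move from it and so loses — Brad wins.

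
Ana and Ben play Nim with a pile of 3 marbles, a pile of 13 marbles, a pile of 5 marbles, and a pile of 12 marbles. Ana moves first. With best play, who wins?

Bitwise XOR of the heap sizes:
  0011  (3)
  1101  (13)
  0101  (5)
  1100  (12)
  ----
  0111  (7)
The nim-sum is 7 ≠ 0, so this is an N-position: the player to move can win; Ana has a winning move.

Ana wins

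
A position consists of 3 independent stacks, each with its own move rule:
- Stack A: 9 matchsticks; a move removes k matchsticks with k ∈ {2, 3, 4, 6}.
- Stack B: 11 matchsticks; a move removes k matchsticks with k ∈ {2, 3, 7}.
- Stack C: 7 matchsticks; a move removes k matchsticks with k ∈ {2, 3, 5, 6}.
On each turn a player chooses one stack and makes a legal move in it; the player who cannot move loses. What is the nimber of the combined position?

Grundy values for stack A (subtraction set {2, 3, 4, 6}):
g(0) = mex{} = 0
g(1) = mex{} = 0
g(2) = mex{0} = 1
g(3) = mex{0} = 1
g(4) = mex{0,1} = 2
g(5) = mex{0,1} = 2
g(6) = mex{0,1,2} = 3
g(7) = mex{0,1,2} = 3
g(8) = mex{1,2,3} = 0
g(9) = mex{1,2,3} = 0
So g(9) = 0.
For stack B, compute g(0), g(1), … with moves {2, 3, 7}:
k:     0  1  2  3  4  5  6  7  8  9 10 11
g(k):  0  0  1  1  2  0  0  1  1  2  0  0
So g(11) = 0.
Grundy values for stack C (subtraction set {2, 3, 5, 6}):
k:     0  1  2  3  4  5  6  7
g(k):  0  0  1  1  2  2  3  3
So g(7) = 3.
By the Sprague-Grundy theorem, the Grundy value of a sum of independent games is the XOR of the component values.
Combined value = 0 ⊕ 0 ⊕ 3 = 3.

3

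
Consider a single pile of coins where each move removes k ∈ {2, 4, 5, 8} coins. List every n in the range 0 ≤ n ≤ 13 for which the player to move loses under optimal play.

Build the Grundy sequence with g(k) = mex{g(k−s) : s ∈ {2, 4, 5, 8}, s ≤ k}:
g(0) = mex{} = 0
g(1) = mex{} = 0
g(2) = mex{0} = 1
g(3) = mex{0} = 1
g(4) = mex{0,1} = 2
g(5) = mex{0,1} = 2
g(6) = mex{0,1,2} = 3
g(7) = mex{1,2} = 0
g(8) = mex{0,1,2,3} = 4
g(9) = mex{0,2} = 1
g(10) = mex{1,2,3,4} = 0
g(11) = mex{0,1,3} = 2
g(12) = mex{0,2,4} = 1
g(13) = mex{1,2,4} = 0
The P-positions (g = 0) in 0..13 are 0, 1, 7, 10, 13.

0, 1, 7, 10, 13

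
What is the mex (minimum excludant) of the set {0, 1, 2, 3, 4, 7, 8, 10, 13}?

5

The values 0, 1, 2, 3, 4 are all present; 5 is the first non-negative integer missing from the set.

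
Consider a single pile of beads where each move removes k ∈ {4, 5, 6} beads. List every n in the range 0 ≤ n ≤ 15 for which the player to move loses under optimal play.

0, 1, 2, 3, 10, 11, 12, 13

Build the Grundy sequence with g(k) = mex{g(k−s) : s ∈ {4, 5, 6}, s ≤ k}:
k:     0  1  2  3  4  5  6  7  8  9 10 11 12 13 14 15
g(k):  0  0  0  0  1  1  1  1  2  2  0  0  0  0  1  1
The P-positions (g = 0) in 0..15 are 0, 1, 2, 3, 10, 11, 12, 13.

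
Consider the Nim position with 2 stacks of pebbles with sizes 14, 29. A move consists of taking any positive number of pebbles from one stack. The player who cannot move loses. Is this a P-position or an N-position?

N-position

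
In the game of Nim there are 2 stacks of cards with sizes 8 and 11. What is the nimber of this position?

Write each in binary and XOR column by column:
  1000  (8)
  1011  (11)
  ----
  0011  (3)

3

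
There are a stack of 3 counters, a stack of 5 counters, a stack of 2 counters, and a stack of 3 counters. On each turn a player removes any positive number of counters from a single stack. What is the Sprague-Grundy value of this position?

Nim-sum: 3 ⊕ 5 ⊕ 2 ⊕ 3 = 7.

7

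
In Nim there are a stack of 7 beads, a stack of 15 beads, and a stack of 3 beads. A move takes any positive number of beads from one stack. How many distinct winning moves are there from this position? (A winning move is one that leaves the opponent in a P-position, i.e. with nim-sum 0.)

1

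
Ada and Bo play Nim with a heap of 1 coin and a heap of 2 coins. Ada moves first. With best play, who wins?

Nim-sum: 1 ^ 2 = 3.
The nim-sum is 3 ≠ 0, so this is an N-position: the player to move can win; Ada has a winning move.

Ada wins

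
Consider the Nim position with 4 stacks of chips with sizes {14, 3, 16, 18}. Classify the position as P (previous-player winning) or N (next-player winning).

Nim-sum: 14 ⊕ 3 ⊕ 16 ⊕ 18 = 15.
The nim-sum is 15 ≠ 0, so this is an N-position: the player to move can win.

N-position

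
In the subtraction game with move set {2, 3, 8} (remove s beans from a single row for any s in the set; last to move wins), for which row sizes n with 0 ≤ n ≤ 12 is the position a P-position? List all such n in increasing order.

Grundy values for subtraction set {2, 3, 8}:
g(0) = mex{} = 0
g(1) = mex{} = 0
g(2) = mex{0} = 1
g(3) = mex{0} = 1
g(4) = mex{0,1} = 2
g(5) = mex{1} = 0
g(6) = mex{1,2} = 0
g(7) = mex{0,2} = 1
g(8) = mex{0} = 1
g(9) = mex{0,1} = 2
g(10) = mex{1} = 0
g(11) = mex{1,2} = 0
g(12) = mex{0,2} = 1
The P-positions (g = 0) in 0..12 are 0, 1, 5, 6, 10, 11.

0, 1, 5, 6, 10, 11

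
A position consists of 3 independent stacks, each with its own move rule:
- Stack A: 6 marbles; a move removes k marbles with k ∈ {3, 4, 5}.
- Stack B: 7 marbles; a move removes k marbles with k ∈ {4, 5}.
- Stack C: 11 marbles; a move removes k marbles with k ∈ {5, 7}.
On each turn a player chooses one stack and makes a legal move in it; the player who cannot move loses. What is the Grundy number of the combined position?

1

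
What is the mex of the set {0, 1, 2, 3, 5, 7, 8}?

4

The values 0, 1, 2, 3 are all present; 4 is the first non-negative integer missing from the set.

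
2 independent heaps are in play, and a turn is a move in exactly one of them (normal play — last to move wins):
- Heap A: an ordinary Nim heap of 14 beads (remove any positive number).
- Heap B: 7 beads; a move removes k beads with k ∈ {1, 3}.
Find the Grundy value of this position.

Heap A is a plain Nim heap of size 14, so its Grundy value is 14.
Grundy values for heap B (subtraction set {1, 3}):
g(0) = mex{} = 0
g(1) = mex{0} = 1
g(2) = mex{1} = 0
g(3) = mex{0} = 1
g(4) = mex{1} = 0
g(5) = mex{0} = 1
g(6) = mex{1} = 0
g(7) = mex{0} = 1
So g(7) = 1.
The value of a disjunctive sum is the nim-sum of the parts.
Combined value = 14 ⊕ 1 = 15.

15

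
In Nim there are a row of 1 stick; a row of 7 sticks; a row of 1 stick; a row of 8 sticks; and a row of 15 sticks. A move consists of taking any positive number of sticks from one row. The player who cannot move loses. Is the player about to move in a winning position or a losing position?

Losing position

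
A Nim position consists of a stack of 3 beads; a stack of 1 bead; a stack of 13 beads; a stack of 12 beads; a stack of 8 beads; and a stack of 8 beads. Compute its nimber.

3

Nim-sum: 3 ⊕ 1 ⊕ 13 ⊕ 12 ⊕ 8 ⊕ 8 = 3.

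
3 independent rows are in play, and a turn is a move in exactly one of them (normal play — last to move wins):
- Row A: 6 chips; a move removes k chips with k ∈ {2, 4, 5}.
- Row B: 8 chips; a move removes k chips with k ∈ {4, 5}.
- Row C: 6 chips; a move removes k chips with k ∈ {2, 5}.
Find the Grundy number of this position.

0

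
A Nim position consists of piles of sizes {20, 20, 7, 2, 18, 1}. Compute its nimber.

22

Write each in binary and XOR column by column:
  10100  (20)
  10100  (20)
  00111  (7)
  00010  (2)
  10010  (18)
  00001  (1)
  -----
  10110  (22)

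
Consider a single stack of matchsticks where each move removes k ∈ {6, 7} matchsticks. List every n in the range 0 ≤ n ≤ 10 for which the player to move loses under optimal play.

0, 1, 2, 3, 4, 5

Compute g(0), g(1), … for moves {6, 7}:
g(0) = mex{} = 0
g(1) = mex{} = 0
g(2) = mex{} = 0
g(3) = mex{} = 0
g(4) = mex{} = 0
g(5) = mex{} = 0
g(6) = mex{0} = 1
g(7) = mex{0} = 1
g(8) = mex{0} = 1
g(9) = mex{0} = 1
g(10) = mex{0} = 1
The P-positions (g = 0) in 0..10 are 0, 1, 2, 3, 4, 5.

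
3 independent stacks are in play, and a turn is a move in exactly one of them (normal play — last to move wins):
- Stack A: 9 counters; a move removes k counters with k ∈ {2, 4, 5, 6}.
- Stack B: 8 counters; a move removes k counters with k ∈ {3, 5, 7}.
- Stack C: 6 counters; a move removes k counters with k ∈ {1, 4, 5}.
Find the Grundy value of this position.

0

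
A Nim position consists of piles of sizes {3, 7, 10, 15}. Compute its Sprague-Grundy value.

1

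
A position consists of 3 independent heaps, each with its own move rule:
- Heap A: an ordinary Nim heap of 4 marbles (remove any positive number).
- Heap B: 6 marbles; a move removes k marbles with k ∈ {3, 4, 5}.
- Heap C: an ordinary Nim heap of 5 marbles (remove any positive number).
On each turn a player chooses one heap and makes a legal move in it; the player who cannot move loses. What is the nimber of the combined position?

Heap A is a plain Nim heap of size 4, so its Grundy value is 4.
For heap B, compute g(0), g(1), … with moves {3, 4, 5}:
k:     0  1  2  3  4  5  6
g(k):  0  0  0  1  1  1  2
So g(6) = 2.
Heap C is a plain Nim heap of size 5, so its Grundy value is 5.
By the Sprague-Grundy theorem, the Grundy value of a sum of independent games is the XOR of the component values.
Combined value = 4 XOR 2 XOR 5 = 3.

3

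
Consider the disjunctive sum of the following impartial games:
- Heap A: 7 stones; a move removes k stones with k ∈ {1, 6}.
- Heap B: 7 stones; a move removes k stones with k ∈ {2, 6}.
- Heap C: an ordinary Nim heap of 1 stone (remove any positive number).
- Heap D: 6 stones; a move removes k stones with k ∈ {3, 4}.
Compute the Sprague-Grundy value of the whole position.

For heap A, compute g(0), g(1), … with moves {1, 6}:
g(0) = mex{} = 0
g(1) = mex{0} = 1
g(2) = mex{1} = 0
g(3) = mex{0} = 1
g(4) = mex{1} = 0
g(5) = mex{0} = 1
g(6) = mex{0,1} = 2
g(7) = mex{1,2} = 0
So g(7) = 0.
Grundy values for heap B (subtraction set {2, 6}):
k:     0  1  2  3  4  5  6  7
g(k):  0  0  1  1  0  0  1  1
So g(7) = 1.
Heap C is a plain Nim heap of size 1, so its Grundy value is 1.
Grundy values for heap D (subtraction set {3, 4}):
k:     0  1  2  3  4  5  6
g(k):  0  0  0  1  1  1  2
So g(6) = 2.
By the Sprague-Grundy theorem, the Grundy value of a sum of independent games is the XOR of the component values.
Combined value = 0 XOR 1 XOR 1 XOR 2 = 2.

2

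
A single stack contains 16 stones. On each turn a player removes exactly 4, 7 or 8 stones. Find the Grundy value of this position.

Compute g(0), g(1), … for moves {4, 7, 8}:
k:     0  1  2  3  4  5  6  7  8  9 10 11 12 13 14 15 16
g(k):  0  0  0  0  1  1  1  1  2  2  2  2  0  0  0  0  1
So g(16) = 1.

1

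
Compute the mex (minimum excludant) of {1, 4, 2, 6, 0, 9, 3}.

5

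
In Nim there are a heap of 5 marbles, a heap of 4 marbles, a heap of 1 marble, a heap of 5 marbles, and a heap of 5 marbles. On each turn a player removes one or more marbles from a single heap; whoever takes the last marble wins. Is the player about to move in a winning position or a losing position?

Losing position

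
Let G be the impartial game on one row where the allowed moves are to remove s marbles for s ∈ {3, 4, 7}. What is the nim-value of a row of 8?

2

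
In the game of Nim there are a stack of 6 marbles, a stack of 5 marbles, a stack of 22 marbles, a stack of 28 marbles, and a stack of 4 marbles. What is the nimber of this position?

Nim-sum: 6 XOR 5 XOR 22 XOR 28 XOR 4 = 13.

13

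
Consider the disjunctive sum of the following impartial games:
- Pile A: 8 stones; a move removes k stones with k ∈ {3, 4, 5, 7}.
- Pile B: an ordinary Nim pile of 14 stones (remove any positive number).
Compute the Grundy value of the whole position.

12

Grundy values for pile A (subtraction set {3, 4, 5, 7}):
k:     0  1  2  3  4  5  6  7  8
g(k):  0  0  0  1  1  1  2  2  2
So g(8) = 2.
Pile B is a plain Nim pile of size 14, so its Grundy value is 14.
The value of a disjunctive sum is the nim-sum of the parts.
Combined value = 2 XOR 14 = 12.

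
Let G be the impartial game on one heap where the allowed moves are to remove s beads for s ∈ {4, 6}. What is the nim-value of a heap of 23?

Compute g(0), g(1), … for moves {4, 6}:
k:     0  1  2  3  4  5  6  7  8  9 10 11 12 13 14 15 16 17 18 19 20 21 22 23
g(k):  0  0  0  0  1  1  1  1  2  2  0  0  0  0  1  1  1  1  2  2  0  0  0  0
So g(23) = 0.

0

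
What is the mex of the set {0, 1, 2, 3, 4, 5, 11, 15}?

6

The values 0, 1, 2, 3, 4, 5 are all present; 6 is the first non-negative integer missing from the set.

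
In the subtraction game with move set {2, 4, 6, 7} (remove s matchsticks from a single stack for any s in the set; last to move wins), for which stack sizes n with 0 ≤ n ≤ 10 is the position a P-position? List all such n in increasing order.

0, 1, 9, 10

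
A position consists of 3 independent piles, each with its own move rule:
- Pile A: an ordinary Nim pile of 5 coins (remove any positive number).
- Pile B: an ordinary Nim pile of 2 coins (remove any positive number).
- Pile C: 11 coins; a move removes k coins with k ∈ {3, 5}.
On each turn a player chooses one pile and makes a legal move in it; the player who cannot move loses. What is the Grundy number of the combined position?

Pile A is a plain Nim pile of size 5, so its Grundy value is 5.
Pile B is a plain Nim pile of size 2, so its Grundy value is 2.
Grundy values for pile C (subtraction set {3, 5}):
k:     0  1  2  3  4  5  6  7  8  9 10 11
g(k):  0  0  0  1  1  1  2  2  0  0  0  1
So g(11) = 1.
The value of a disjunctive sum is the nim-sum of the parts.
Combined value = 5 XOR 2 XOR 1 = 6.

6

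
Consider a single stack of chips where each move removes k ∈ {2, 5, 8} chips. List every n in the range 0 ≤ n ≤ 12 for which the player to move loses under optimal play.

0, 1, 4, 7, 10, 11

Grundy values for subtraction set {2, 5, 8}:
k:     0  1  2  3  4  5  6  7  8  9 10 11 12
g(k):  0  0  1  1  0  2  1  0  2  1  0  0  1
The P-positions (g = 0) in 0..12 are 0, 1, 4, 7, 10, 11.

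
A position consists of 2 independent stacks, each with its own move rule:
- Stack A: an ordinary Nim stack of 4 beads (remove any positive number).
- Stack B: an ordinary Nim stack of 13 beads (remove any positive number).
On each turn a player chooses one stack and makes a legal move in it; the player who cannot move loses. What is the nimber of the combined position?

9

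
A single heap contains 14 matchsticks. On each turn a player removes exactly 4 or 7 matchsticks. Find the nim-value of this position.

0

Grundy values for subtraction set {4, 7}:
g(0) = mex{} = 0
g(1) = mex{} = 0
g(2) = mex{} = 0
g(3) = mex{} = 0
g(4) = mex{0} = 1
g(5) = mex{0} = 1
g(6) = mex{0} = 1
g(7) = mex{0} = 1
g(8) = mex{0,1} = 2
g(9) = mex{0,1} = 2
g(10) = mex{0,1} = 2
g(11) = mex{1} = 0
g(12) = mex{1,2} = 0
g(13) = mex{1,2} = 0
g(14) = mex{1,2} = 0
So g(14) = 0.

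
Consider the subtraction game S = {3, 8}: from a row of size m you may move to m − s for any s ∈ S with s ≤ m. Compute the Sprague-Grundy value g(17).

Grundy values for subtraction set {3, 8}:
k:     0  1  2  3  4  5  6  7  8  9 10 11 12 13 14 15 16 17
g(k):  0  0  0  1  1  1  0  0  2  1  1  0  0  0  1  1  1  0
So g(17) = 0.

0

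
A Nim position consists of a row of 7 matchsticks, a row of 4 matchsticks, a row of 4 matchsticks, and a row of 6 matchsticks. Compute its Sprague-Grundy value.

1

Nim-sum: 7 XOR 4 XOR 4 XOR 6 = 1.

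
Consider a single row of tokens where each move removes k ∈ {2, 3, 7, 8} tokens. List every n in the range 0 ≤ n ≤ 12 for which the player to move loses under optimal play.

0, 1, 5, 6, 10, 11

Grundy values for subtraction set {2, 3, 7, 8}:
g(0) = mex{} = 0
g(1) = mex{} = 0
g(2) = mex{0} = 1
g(3) = mex{0} = 1
g(4) = mex{0,1} = 2
g(5) = mex{1} = 0
g(6) = mex{1,2} = 0
g(7) = mex{0,2} = 1
g(8) = mex{0} = 1
g(9) = mex{0,1} = 2
g(10) = mex{1} = 0
g(11) = mex{1,2} = 0
g(12) = mex{0,2} = 1
The P-positions (g = 0) in 0..12 are 0, 1, 5, 6, 10, 11.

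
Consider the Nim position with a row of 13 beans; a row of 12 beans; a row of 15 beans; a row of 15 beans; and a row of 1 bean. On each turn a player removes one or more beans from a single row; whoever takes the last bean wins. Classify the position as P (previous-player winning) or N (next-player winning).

P-position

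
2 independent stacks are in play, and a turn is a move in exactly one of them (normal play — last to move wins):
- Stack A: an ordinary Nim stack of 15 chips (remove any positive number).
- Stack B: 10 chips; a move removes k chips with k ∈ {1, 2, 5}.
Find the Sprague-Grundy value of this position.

14

Stack A is a plain Nim stack of size 15, so its Grundy value is 15.
For stack B, compute g(0), g(1), … with moves {1, 2, 5}:
k:     0  1  2  3  4  5  6  7  8  9 10
g(k):  0  1  2  0  1  2  0  1  2  0  1
So g(10) = 1.
By the Sprague-Grundy theorem, the Grundy value of a sum of independent games is the XOR of the component values.
Combined value = 15 XOR 1 = 14.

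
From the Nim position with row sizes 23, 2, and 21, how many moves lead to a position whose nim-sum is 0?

0

Nim-sum: 23 XOR 2 XOR 21 = 0.
The nim-sum is already 0, so every move leaves a nonzero nim-sum — there are no winning moves.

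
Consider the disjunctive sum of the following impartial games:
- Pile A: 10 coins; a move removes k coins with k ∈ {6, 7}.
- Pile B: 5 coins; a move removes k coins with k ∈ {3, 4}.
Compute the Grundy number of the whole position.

0

Build the Grundy sequence for pile A with g(k) = mex{g(k−s) : s ∈ {6, 7}, s ≤ k}:
k:     0  1  2  3  4  5  6  7  8  9 10
g(k):  0  0  0  0  0  0  1  1  1  1  1
So g(10) = 1.
Grundy values for pile B (subtraction set {3, 4}):
g(0) = mex{} = 0
g(1) = mex{} = 0
g(2) = mex{} = 0
g(3) = mex{0} = 1
g(4) = mex{0} = 1
g(5) = mex{0} = 1
So g(5) = 1.
The value of a disjunctive sum is the nim-sum of the parts.
Combined value = 1 ⊕ 1 = 0.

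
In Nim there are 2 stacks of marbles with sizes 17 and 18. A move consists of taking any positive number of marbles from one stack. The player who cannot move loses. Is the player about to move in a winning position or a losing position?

Winning position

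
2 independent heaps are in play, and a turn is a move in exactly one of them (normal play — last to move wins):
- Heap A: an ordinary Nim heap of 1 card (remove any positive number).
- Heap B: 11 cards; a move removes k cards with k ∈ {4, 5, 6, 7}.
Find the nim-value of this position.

Heap A is a plain Nim heap of size 1, so its Grundy value is 1.
Build the Grundy sequence for heap B with g(k) = mex{g(k−s) : s ∈ {4, 5, 6, 7}, s ≤ k}:
k:     0  1  2  3  4  5  6  7  8  9 10 11
g(k):  0  0  0  0  1  1  1  1  2  2  2  0
So g(11) = 0.
By the Sprague-Grundy theorem, the Grundy value of a sum of independent games is the XOR of the component values.
Combined value = 1 XOR 0 = 1.

1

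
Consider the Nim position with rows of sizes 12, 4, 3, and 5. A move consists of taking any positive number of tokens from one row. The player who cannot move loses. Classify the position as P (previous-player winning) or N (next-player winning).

N-position

Write each in binary and XOR column by column:
  1100  (12)
  0100  (4)
  0011  (3)
  0101  (5)
  ----
  1110  (14)
The nim-sum is 14 ≠ 0, so this is an N-position: the player to move can win.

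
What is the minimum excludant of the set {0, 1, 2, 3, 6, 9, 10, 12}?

The values 0, 1, 2, 3 are all present; 4 is the first non-negative integer missing from the set.

4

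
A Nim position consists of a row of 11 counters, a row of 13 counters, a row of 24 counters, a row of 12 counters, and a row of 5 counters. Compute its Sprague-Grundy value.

Write each in binary and XOR column by column:
  01011  (11)
  01101  (13)
  11000  (24)
  01100  (12)
  00101  (5)
  -----
  10111  (23)

23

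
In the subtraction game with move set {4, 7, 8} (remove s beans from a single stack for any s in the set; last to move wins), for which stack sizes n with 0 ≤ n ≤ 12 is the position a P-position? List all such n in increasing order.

0, 1, 2, 3, 12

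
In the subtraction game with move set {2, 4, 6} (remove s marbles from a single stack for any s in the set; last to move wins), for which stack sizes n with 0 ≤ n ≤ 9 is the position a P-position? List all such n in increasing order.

0, 1, 8, 9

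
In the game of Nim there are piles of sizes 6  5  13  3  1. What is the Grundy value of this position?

12

Nim-sum: 6 XOR 5 XOR 13 XOR 3 XOR 1 = 12.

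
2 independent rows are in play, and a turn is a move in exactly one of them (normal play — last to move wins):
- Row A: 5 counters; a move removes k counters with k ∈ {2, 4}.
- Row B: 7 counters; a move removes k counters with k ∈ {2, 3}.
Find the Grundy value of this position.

3

Build the Grundy sequence for row A with g(k) = mex{g(k−s) : s ∈ {2, 4}, s ≤ k}:
g(0) = mex{} = 0
g(1) = mex{} = 0
g(2) = mex{0} = 1
g(3) = mex{0} = 1
g(4) = mex{0,1} = 2
g(5) = mex{0,1} = 2
So g(5) = 2.
Build the Grundy sequence for row B with g(k) = mex{g(k−s) : s ∈ {2, 3}, s ≤ k}:
g(0) = mex{} = 0
g(1) = mex{} = 0
g(2) = mex{0} = 1
g(3) = mex{0} = 1
g(4) = mex{0,1} = 2
g(5) = mex{1} = 0
g(6) = mex{1,2} = 0
g(7) = mex{0,2} = 1
So g(7) = 1.
The value of a disjunctive sum is the nim-sum of the parts.
Combined value = 2 XOR 1 = 3.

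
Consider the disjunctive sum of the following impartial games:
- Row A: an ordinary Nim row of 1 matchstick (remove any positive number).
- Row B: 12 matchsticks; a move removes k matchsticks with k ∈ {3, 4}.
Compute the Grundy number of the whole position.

0

Row A is a plain Nim row of size 1, so its Grundy value is 1.
Grundy values for row B (subtraction set {3, 4}):
g(0) = mex{} = 0
g(1) = mex{} = 0
g(2) = mex{} = 0
g(3) = mex{0} = 1
g(4) = mex{0} = 1
g(5) = mex{0} = 1
g(6) = mex{0,1} = 2
g(7) = mex{1} = 0
g(8) = mex{1} = 0
g(9) = mex{1,2} = 0
g(10) = mex{0,2} = 1
g(11) = mex{0} = 1
g(12) = mex{0} = 1
So g(12) = 1.
The value of a disjunctive sum is the nim-sum of the parts.
Combined value = 1 XOR 1 = 0.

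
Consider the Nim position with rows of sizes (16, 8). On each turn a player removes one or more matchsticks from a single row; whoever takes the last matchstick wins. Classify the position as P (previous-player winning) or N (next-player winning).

N-position

Compute the nim-sum pairwise:
16 ⊕ 8 = 24
The nim-sum is 24 ≠ 0, so this is an N-position: the player to move can win.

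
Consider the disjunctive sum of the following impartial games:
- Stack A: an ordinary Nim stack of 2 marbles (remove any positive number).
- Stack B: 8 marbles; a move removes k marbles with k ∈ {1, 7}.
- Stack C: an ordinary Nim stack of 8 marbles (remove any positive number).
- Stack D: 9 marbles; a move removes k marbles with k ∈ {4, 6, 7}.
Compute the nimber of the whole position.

8

Stack A is a plain Nim stack of size 2, so its Grundy value is 2.
For stack B, compute g(0), g(1), … with moves {1, 7}:
k:     0  1  2  3  4  5  6  7  8
g(k):  0  1  0  1  0  1  0  1  0
So g(8) = 0.
Stack C is a plain Nim stack of size 8, so its Grundy value is 8.
Build the Grundy sequence for stack D with g(k) = mex{g(k−s) : s ∈ {4, 6, 7}, s ≤ k}:
k:     0  1  2  3  4  5  6  7  8  9
g(k):  0  0  0  0  1  1  1  1  2  2
So g(9) = 2.
The value of a disjunctive sum is the nim-sum of the parts.
Combined value = 2 XOR 0 XOR 8 XOR 2 = 8.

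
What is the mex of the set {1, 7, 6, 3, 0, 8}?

2

The values 0, 1 are all present; 2 is the first non-negative integer missing from the set.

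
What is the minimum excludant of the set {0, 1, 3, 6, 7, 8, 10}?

The values 0, 1 are all present; 2 is the first non-negative integer missing from the set.

2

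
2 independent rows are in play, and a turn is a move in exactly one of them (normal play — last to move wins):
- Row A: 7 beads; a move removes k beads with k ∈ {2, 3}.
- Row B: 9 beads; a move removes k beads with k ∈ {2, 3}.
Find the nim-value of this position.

Build the Grundy sequence for row A with g(k) = mex{g(k−s) : s ∈ {2, 3}, s ≤ k}:
g(0) = mex{} = 0
g(1) = mex{} = 0
g(2) = mex{0} = 1
g(3) = mex{0} = 1
g(4) = mex{0,1} = 2
g(5) = mex{1} = 0
g(6) = mex{1,2} = 0
g(7) = mex{0,2} = 1
So g(7) = 1.
Grundy values for row B (subtraction set {2, 3}):
k:     0  1  2  3  4  5  6  7  8  9
g(k):  0  0  1  1  2  0  0  1  1  2
So g(9) = 2.
The value of a disjunctive sum is the nim-sum of the parts.
Combined value = 1 ⊕ 2 = 3.

3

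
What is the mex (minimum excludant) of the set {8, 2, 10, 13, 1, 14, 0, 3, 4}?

The values 0, 1, 2, 3, 4 are all present; 5 is the first non-negative integer missing from the set.

5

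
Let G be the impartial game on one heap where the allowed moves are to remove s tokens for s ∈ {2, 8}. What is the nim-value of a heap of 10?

0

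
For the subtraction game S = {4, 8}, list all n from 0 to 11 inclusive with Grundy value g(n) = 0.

0, 1, 2, 3

Build the Grundy sequence with g(k) = mex{g(k−s) : s ∈ {4, 8}, s ≤ k}:
k:     0  1  2  3  4  5  6  7  8  9 10 11
g(k):  0  0  0  0  1  1  1  1  2  2  2  2
The P-positions (g = 0) in 0..11 are 0, 1, 2, 3.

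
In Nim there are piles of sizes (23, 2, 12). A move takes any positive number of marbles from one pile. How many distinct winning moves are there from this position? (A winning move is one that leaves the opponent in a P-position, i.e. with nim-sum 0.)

1

Compute the nim-sum pairwise:
23 ^ 2 = 21
21 ^ 12 = 25
The overall nim-sum is X = 25. A pile of size p has a winning move iff p XOR X < p (reduce it to p XOR X).
  23: 23 XOR 25 = 14 < 23 — winning move (to 14).
  2: 2 XOR 25 = 27 ≥ 2 — no move.
  12: 12 XOR 25 = 21 ≥ 12 — no move.
That gives 1 winning move.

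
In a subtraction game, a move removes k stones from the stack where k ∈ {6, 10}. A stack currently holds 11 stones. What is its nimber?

Build the Grundy sequence with g(k) = mex{g(k−s) : s ∈ {6, 10}, s ≤ k}:
k:     0  1  2  3  4  5  6  7  8  9 10 11
g(k):  0  0  0  0  0  0  1  1  1  1  1  1
So g(11) = 1.

1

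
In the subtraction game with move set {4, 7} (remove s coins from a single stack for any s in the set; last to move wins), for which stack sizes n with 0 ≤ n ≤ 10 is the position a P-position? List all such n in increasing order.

0, 1, 2, 3

Compute g(0), g(1), … for moves {4, 7}:
k:     0  1  2  3  4  5  6  7  8  9 10
g(k):  0  0  0  0  1  1  1  1  2  2  2
The P-positions (g = 0) in 0..10 are 0, 1, 2, 3.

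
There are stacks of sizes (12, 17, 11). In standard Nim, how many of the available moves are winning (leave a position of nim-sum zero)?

1

Compute the nim-sum pairwise:
12 ^ 17 = 29
29 ^ 11 = 22
The overall nim-sum is X = 22. A stack of size p has a winning move iff p XOR X < p (reduce it to p XOR X).
  12: 12 XOR 22 = 26 ≥ 12 — no move.
  17: 17 XOR 22 = 7 < 17 — winning move (to 7).
  11: 11 XOR 22 = 29 ≥ 11 — no move.
That gives 1 winning move.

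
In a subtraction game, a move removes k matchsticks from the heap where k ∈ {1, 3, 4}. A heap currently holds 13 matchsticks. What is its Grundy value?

2

Compute g(0), g(1), … for moves {1, 3, 4}:
k:     0  1  2  3  4  5  6  7  8  9 10 11 12 13
g(k):  0  1  0  1  2  3  2  0  1  0  1  2  3  2
So g(13) = 2.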